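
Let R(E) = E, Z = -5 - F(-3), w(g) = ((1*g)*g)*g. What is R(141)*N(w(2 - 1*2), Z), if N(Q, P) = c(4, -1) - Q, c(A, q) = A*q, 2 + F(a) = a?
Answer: -564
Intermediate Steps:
F(a) = -2 + a
w(g) = g³ (w(g) = (g*g)*g = g²*g = g³)
Z = 0 (Z = -5 - (-2 - 3) = -5 - 1*(-5) = -5 + 5 = 0)
N(Q, P) = -4 - Q (N(Q, P) = 4*(-1) - Q = -4 - Q)
R(141)*N(w(2 - 1*2), Z) = 141*(-4 - (2 - 1*2)³) = 141*(-4 - (2 - 2)³) = 141*(-4 - 1*0³) = 141*(-4 - 1*0) = 141*(-4 + 0) = 141*(-4) = -564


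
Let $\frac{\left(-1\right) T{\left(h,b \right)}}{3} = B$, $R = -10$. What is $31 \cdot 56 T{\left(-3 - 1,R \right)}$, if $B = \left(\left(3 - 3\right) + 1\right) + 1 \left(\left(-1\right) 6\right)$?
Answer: $26040$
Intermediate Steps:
$B = -5$ ($B = \left(0 + 1\right) + 1 \left(-6\right) = 1 - 6 = -5$)
$T{\left(h,b \right)} = 15$ ($T{\left(h,b \right)} = \left(-3\right) \left(-5\right) = 15$)
$31 \cdot 56 T{\left(-3 - 1,R \right)} = 31 \cdot 56 \cdot 15 = 1736 \cdot 15 = 26040$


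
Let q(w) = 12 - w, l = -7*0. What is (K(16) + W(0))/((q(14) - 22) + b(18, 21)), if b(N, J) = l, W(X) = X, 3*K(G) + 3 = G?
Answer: -13/72 ≈ -0.18056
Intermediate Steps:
l = 0
K(G) = -1 + G/3
b(N, J) = 0
(K(16) + W(0))/((q(14) - 22) + b(18, 21)) = ((-1 + (⅓)*16) + 0)/(((12 - 1*14) - 22) + 0) = ((-1 + 16/3) + 0)/(((12 - 14) - 22) + 0) = (13/3 + 0)/((-2 - 22) + 0) = 13/(3*(-24 + 0)) = (13/3)/(-24) = (13/3)*(-1/24) = -13/72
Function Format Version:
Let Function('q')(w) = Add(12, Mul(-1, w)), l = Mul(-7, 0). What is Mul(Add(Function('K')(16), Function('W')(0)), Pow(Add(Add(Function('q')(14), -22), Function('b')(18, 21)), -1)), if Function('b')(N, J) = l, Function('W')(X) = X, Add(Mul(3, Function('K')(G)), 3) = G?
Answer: Rational(-13, 72) ≈ -0.18056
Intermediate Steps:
l = 0
Function('K')(G) = Add(-1, Mul(Rational(1, 3), G))
Function('b')(N, J) = 0
Mul(Add(Function('K')(16), Function('W')(0)), Pow(Add(Add(Function('q')(14), -22), Function('b')(18, 21)), -1)) = Mul(Add(Add(-1, Mul(Rational(1, 3), 16)), 0), Pow(Add(Add(Add(12, Mul(-1, 14)), -22), 0), -1)) = Mul(Add(Add(-1, Rational(16, 3)), 0), Pow(Add(Add(Add(12, -14), -22), 0), -1)) = Mul(Add(Rational(13, 3), 0), Pow(Add(Add(-2, -22), 0), -1)) = Mul(Rational(13, 3), Pow(Add(-24, 0), -1)) = Mul(Rational(13, 3), Pow(-24, -1)) = Mul(Rational(13, 3), Rational(-1, 24)) = Rational(-13, 72)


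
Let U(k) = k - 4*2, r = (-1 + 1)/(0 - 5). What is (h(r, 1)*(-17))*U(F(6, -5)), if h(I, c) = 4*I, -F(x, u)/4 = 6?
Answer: 0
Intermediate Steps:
F(x, u) = -24 (F(x, u) = -4*6 = -24)
r = 0 (r = 0/(-5) = 0*(-⅕) = 0)
U(k) = -8 + k (U(k) = k - 8 = -8 + k)
(h(r, 1)*(-17))*U(F(6, -5)) = ((4*0)*(-17))*(-8 - 24) = (0*(-17))*(-32) = 0*(-32) = 0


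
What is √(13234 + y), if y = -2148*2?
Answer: √8938 ≈ 94.541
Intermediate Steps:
y = -4296
√(13234 + y) = √(13234 - 4296) = √8938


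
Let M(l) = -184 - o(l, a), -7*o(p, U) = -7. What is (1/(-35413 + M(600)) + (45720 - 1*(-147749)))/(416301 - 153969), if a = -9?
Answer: 6887109461/9338494536 ≈ 0.73750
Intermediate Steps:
o(p, U) = 1 (o(p, U) = -⅐*(-7) = 1)
M(l) = -185 (M(l) = -184 - 1*1 = -184 - 1 = -185)
(1/(-35413 + M(600)) + (45720 - 1*(-147749)))/(416301 - 153969) = (1/(-35413 - 185) + (45720 - 1*(-147749)))/(416301 - 153969) = (1/(-35598) + (45720 + 147749))/262332 = (-1/35598 + 193469)*(1/262332) = (6887109461/35598)*(1/262332) = 6887109461/9338494536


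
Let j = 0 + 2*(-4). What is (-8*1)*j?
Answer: 64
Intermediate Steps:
j = -8 (j = 0 - 8 = -8)
(-8*1)*j = -8*1*(-8) = -8*(-8) = 64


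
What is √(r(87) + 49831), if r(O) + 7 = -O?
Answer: √49737 ≈ 223.02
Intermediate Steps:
r(O) = -7 - O
√(r(87) + 49831) = √((-7 - 1*87) + 49831) = √((-7 - 87) + 49831) = √(-94 + 49831) = √49737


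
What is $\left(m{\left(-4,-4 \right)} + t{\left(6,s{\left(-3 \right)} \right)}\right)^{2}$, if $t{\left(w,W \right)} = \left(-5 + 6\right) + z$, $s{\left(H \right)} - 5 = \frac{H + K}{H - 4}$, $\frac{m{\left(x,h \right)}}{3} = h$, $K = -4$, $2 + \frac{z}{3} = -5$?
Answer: $1024$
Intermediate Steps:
$z = -21$ ($z = -6 + 3 \left(-5\right) = -6 - 15 = -21$)
$m{\left(x,h \right)} = 3 h$
$s{\left(H \right)} = 6$ ($s{\left(H \right)} = 5 + \frac{H - 4}{H - 4} = 5 + \frac{-4 + H}{-4 + H} = 5 + 1 = 6$)
$t{\left(w,W \right)} = -20$ ($t{\left(w,W \right)} = \left(-5 + 6\right) - 21 = 1 - 21 = -20$)
$\left(m{\left(-4,-4 \right)} + t{\left(6,s{\left(-3 \right)} \right)}\right)^{2} = \left(3 \left(-4\right) - 20\right)^{2} = \left(-12 - 20\right)^{2} = \left(-32\right)^{2} = 1024$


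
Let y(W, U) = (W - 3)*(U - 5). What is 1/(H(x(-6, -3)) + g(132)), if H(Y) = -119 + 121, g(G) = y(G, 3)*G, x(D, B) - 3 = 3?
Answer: -1/34054 ≈ -2.9365e-5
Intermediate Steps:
y(W, U) = (-5 + U)*(-3 + W) (y(W, U) = (-3 + W)*(-5 + U) = (-5 + U)*(-3 + W))
x(D, B) = 6 (x(D, B) = 3 + 3 = 6)
g(G) = G*(6 - 2*G) (g(G) = (15 - 5*G - 3*3 + 3*G)*G = (15 - 5*G - 9 + 3*G)*G = (6 - 2*G)*G = G*(6 - 2*G))
H(Y) = 2
1/(H(x(-6, -3)) + g(132)) = 1/(2 + 2*132*(3 - 1*132)) = 1/(2 + 2*132*(3 - 132)) = 1/(2 + 2*132*(-129)) = 1/(2 - 34056) = 1/(-34054) = -1/34054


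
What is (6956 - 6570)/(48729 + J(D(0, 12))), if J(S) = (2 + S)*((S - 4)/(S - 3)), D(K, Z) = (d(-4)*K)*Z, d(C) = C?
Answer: 1158/146195 ≈ 0.0079209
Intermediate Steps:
D(K, Z) = -4*K*Z (D(K, Z) = (-4*K)*Z = -4*K*Z)
J(S) = (-4 + S)*(2 + S)/(-3 + S) (J(S) = (2 + S)*((-4 + S)/(-3 + S)) = (-4 + S)*(2 + S)/(-3 + S))
(6956 - 6570)/(48729 + J(D(0, 12))) = (6956 - 6570)/(48729 + (-8 + (-4*0*12)² - (-8)*0*12)/(-3 - 4*0*12)) = 386/(48729 + (-8 + 0² - 2*0)/(-3 + 0)) = 386/(48729 + (-8 + 0 + 0)/(-3)) = 386/(48729 - ⅓*(-8)) = 386/(48729 + 8/3) = 386/(146195/3) = 386*(3/146195) = 1158/146195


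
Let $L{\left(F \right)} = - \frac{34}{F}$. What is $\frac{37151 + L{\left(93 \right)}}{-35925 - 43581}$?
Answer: $- \frac{3455009}{7394058} \approx -0.46727$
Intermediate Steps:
$\frac{37151 + L{\left(93 \right)}}{-35925 - 43581} = \frac{37151 - \frac{34}{93}}{-35925 - 43581} = \frac{37151 - \frac{34}{93}}{-79506} = \left(37151 - \frac{34}{93}\right) \left(- \frac{1}{79506}\right) = \frac{3455009}{93} \left(- \frac{1}{79506}\right) = - \frac{3455009}{7394058}$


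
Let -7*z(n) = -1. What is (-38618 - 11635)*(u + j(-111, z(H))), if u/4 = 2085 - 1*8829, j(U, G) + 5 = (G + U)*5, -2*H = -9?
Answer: 1383730713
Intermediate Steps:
H = 9/2 (H = -1/2*(-9) = 9/2 ≈ 4.5000)
z(n) = 1/7 (z(n) = -1/7*(-1) = 1/7)
j(U, G) = -5 + 5*G + 5*U (j(U, G) = -5 + (G + U)*5 = -5 + (5*G + 5*U) = -5 + 5*G + 5*U)
u = -26976 (u = 4*(2085 - 1*8829) = 4*(2085 - 8829) = 4*(-6744) = -26976)
(-38618 - 11635)*(u + j(-111, z(H))) = (-38618 - 11635)*(-26976 + (-5 + 5*(1/7) + 5*(-111))) = -50253*(-26976 + (-5 + 5/7 - 555)) = -50253*(-26976 - 3915/7) = -50253*(-192747/7) = 1383730713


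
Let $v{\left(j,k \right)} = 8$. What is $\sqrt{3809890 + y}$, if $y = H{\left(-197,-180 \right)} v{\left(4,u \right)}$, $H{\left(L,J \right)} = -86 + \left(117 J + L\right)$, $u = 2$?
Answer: $\sqrt{3639146} \approx 1907.7$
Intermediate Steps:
$H{\left(L,J \right)} = -86 + L + 117 J$ ($H{\left(L,J \right)} = -86 + \left(L + 117 J\right) = -86 + L + 117 J$)
$y = -170744$ ($y = \left(-86 - 197 + 117 \left(-180\right)\right) 8 = \left(-86 - 197 - 21060\right) 8 = \left(-21343\right) 8 = -170744$)
$\sqrt{3809890 + y} = \sqrt{3809890 - 170744} = \sqrt{3639146}$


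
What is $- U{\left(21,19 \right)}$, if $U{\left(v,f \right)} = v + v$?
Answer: $-42$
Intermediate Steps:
$U{\left(v,f \right)} = 2 v$
$- U{\left(21,19 \right)} = - 2 \cdot 21 = \left(-1\right) 42 = -42$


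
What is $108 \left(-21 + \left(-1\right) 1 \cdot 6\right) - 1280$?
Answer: $-4196$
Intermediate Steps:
$108 \left(-21 + \left(-1\right) 1 \cdot 6\right) - 1280 = 108 \left(-21 - 6\right) - 1280 = 108 \left(-27\right) - 1280 = -2916 - 1280 = -4196$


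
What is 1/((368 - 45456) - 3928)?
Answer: -1/49016 ≈ -2.0401e-5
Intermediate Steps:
1/((368 - 45456) - 3928) = 1/(-45088 - 3928) = 1/(-49016) = -1/49016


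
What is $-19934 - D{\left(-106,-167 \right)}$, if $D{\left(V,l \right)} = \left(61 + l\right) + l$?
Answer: $-19661$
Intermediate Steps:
$D{\left(V,l \right)} = 61 + 2 l$
$-19934 - D{\left(-106,-167 \right)} = -19934 - \left(61 + 2 \left(-167\right)\right) = -19934 - \left(61 - 334\right) = -19934 - -273 = -19934 + 273 = -19661$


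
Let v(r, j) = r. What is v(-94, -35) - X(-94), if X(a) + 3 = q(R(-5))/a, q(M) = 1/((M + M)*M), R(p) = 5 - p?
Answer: -1710799/18800 ≈ -91.000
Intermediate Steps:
q(M) = 1/(2*M²) (q(M) = 1/(((2*M))*M) = (1/(2*M))/M = 1/(2*M²))
X(a) = -3 + 1/(200*a) (X(a) = -3 + (1/(2*(5 - 1*(-5))²))/a = -3 + (1/(2*(5 + 5)²))/a = -3 + ((½)/10²)/a = -3 + ((½)*(1/100))/a = -3 + 1/(200*a))
v(-94, -35) - X(-94) = -94 - (-3 + (1/200)/(-94)) = -94 - (-3 + (1/200)*(-1/94)) = -94 - (-3 - 1/18800) = -94 - 1*(-56401/18800) = -94 + 56401/18800 = -1710799/18800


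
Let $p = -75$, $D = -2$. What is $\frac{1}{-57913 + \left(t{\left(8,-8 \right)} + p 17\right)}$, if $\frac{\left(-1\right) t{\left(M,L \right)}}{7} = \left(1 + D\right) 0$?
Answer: $- \frac{1}{59188} \approx -1.6895 \cdot 10^{-5}$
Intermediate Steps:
$t{\left(M,L \right)} = 0$ ($t{\left(M,L \right)} = - 7 \left(1 - 2\right) 0 = - 7 \left(\left(-1\right) 0\right) = \left(-7\right) 0 = 0$)
$\frac{1}{-57913 + \left(t{\left(8,-8 \right)} + p 17\right)} = \frac{1}{-57913 + \left(0 - 1275\right)} = \frac{1}{-57913 - 1275} = \frac{1}{-59188} = - \frac{1}{59188}$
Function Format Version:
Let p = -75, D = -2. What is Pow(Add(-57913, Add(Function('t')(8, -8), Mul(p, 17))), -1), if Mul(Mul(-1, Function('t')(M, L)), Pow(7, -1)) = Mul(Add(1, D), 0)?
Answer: Rational(-1, 59188) ≈ -1.6895e-5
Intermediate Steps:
Function('t')(M, L) = 0 (Function('t')(M, L) = Mul(-7, Mul(Add(1, -2), 0)) = Mul(-7, Mul(-1, 0)) = Mul(-7, 0) = 0)
Pow(Add(-57913, Add(Function('t')(8, -8), Mul(p, 17))), -1) = Pow(Add(-57913, Add(0, Mul(-75, 17))), -1) = Pow(Add(-57913, Add(0, -1275)), -1) = Pow(Add(-57913, -1275), -1) = Pow(-59188, -1) = Rational(-1, 59188)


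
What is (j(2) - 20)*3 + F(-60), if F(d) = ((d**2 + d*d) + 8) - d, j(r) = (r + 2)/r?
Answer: 7214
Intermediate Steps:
j(r) = (2 + r)/r
F(d) = 8 - d + 2*d**2 (F(d) = ((d**2 + d**2) + 8) - d = (2*d**2 + 8) - d = (8 + 2*d**2) - d = 8 - d + 2*d**2)
(j(2) - 20)*3 + F(-60) = ((2 + 2)/2 - 20)*3 + (8 - 1*(-60) + 2*(-60)**2) = ((1/2)*4 - 20)*3 + (8 + 60 + 2*3600) = (2 - 20)*3 + (8 + 60 + 7200) = -18*3 + 7268 = -54 + 7268 = 7214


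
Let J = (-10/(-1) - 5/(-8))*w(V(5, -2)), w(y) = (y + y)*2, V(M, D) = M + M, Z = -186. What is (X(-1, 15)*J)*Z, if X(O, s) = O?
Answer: 79050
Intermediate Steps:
V(M, D) = 2*M
w(y) = 4*y (w(y) = (2*y)*2 = 4*y)
J = 425 (J = (-10/(-1) - 5/(-8))*(4*(2*5)) = (-10*(-1) - 5*(-⅛))*(4*10) = (10 + 5/8)*40 = (85/8)*40 = 425)
(X(-1, 15)*J)*Z = -1*425*(-186) = -425*(-186) = 79050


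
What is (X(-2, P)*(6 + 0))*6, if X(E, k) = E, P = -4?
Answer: -72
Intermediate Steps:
(X(-2, P)*(6 + 0))*6 = -2*(6 + 0)*6 = -2*6*6 = -12*6 = -72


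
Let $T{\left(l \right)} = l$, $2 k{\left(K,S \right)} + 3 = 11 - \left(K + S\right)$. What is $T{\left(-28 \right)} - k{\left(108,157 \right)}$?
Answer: $\frac{201}{2} \approx 100.5$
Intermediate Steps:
$k{\left(K,S \right)} = 4 - \frac{K}{2} - \frac{S}{2}$ ($k{\left(K,S \right)} = - \frac{3}{2} + \frac{11 - \left(K + S\right)}{2} = - \frac{3}{2} + \frac{11 - K - S}{2} = - \frac{3}{2} - \left(- \frac{11}{2} + \frac{K}{2} + \frac{S}{2}\right) = 4 - \frac{K}{2} - \frac{S}{2}$)
$T{\left(-28 \right)} - k{\left(108,157 \right)} = -28 - \left(4 - 54 - \frac{157}{2}\right) = -28 - - \frac{257}{2} = -28 + \frac{257}{2} = \frac{201}{2}$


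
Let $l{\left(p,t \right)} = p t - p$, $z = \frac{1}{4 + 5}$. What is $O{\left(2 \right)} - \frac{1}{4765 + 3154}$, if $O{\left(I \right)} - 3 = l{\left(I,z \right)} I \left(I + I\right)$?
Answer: $- \frac{799828}{71271} \approx -11.222$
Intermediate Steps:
$z = \frac{1}{9} \approx 0.11111$
$l{\left(p,t \right)} = - p + p t$
$O{\left(I \right)} = 3 - \frac{16 I^{3}}{9}$ ($O{\left(I \right)} = 3 + I \left(-1 + \frac{1}{9}\right) I \left(I + I\right) = 3 + I \left(- \frac{8}{9}\right) I 2 I = 3 + - \frac{8 I}{9} \cdot 2 I^{2} = 3 - \frac{16 I^{3}}{9}$)
$O{\left(2 \right)} - \frac{1}{4765 + 3154} = \left(3 - \frac{16 \cdot 2^{3}}{9}\right) - \frac{1}{4765 + 3154} = \left(3 - \frac{128}{9}\right) - \frac{1}{7919} = - \frac{101}{9} - \frac{1}{7919} = - \frac{799828}{71271}$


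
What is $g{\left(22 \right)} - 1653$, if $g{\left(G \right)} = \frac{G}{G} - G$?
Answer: $-1674$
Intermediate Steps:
$g{\left(G \right)} = 1 - G$
$g{\left(22 \right)} - 1653 = \left(1 - 22\right) - 1653 = -21 - 1653 = -1674$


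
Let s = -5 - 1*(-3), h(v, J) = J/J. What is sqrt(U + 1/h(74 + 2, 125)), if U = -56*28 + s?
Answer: I*sqrt(1569) ≈ 39.611*I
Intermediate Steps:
h(v, J) = 1
s = -2 (s = -5 + 3 = -2)
U = -1570 (U = -56*28 - 2 = -1568 - 2 = -1570)
sqrt(U + 1/h(74 + 2, 125)) = sqrt(-1570 + 1/1) = sqrt(-1570 + 1) = sqrt(-1569) = I*sqrt(1569)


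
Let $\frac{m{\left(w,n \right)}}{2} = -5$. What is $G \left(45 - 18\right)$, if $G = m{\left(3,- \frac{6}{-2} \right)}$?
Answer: $-270$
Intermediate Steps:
$m{\left(w,n \right)} = -10$ ($m{\left(w,n \right)} = 2 \left(-5\right) = -10$)
$G = -10$
$G \left(45 - 18\right) = - 10 \left(45 - 18\right) = \left(-10\right) 27 = -270$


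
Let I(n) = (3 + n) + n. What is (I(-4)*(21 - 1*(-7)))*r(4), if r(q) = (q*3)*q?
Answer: -6720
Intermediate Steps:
r(q) = 3*q² (r(q) = (3*q)*q = 3*q²)
I(n) = 3 + 2*n
(I(-4)*(21 - 1*(-7)))*r(4) = ((3 + 2*(-4))*(21 - 1*(-7)))*(3*4²) = ((3 - 8)*(21 + 7))*(3*16) = -5*28*48 = -140*48 = -6720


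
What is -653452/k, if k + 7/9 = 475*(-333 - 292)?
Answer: 2940534/1335941 ≈ 2.2011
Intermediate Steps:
k = -2671882/9 (k = -7/9 + 475*(-333 - 292) = -7/9 + 475*(-625) = -7/9 - 296875 = -2671882/9 ≈ -2.9688e+5)
-653452/k = -653452/(-2671882/9) = -653452*(-9/2671882) = 2940534/1335941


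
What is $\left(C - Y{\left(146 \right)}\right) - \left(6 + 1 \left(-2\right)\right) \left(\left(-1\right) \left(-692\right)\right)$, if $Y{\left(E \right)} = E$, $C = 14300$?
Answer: $11386$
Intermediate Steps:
$\left(C - Y{\left(146 \right)}\right) - \left(6 + 1 \left(-2\right)\right) \left(\left(-1\right) \left(-692\right)\right) = \left(14300 - 146\right) - \left(6 + 1 \left(-2\right)\right) \left(\left(-1\right) \left(-692\right)\right) = \left(14300 - 146\right) - \left(6 - 2\right) 692 = 14154 - 4 \cdot 692 = 14154 - 2768 = 11386$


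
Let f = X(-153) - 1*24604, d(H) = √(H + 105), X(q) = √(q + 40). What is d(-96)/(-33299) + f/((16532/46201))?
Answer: -9462988118348/137624767 + 46201*I*√113/16532 ≈ -68759.0 + 29.707*I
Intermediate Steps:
X(q) = √(40 + q)
d(H) = √(105 + H)
f = -24604 + I*√113 (f = √(40 - 153) - 1*24604 = √(-113) - 24604 = I*√113 - 24604 = -24604 + I*√113 ≈ -24604.0 + 10.63*I)
d(-96)/(-33299) + f/((16532/46201)) = √(105 - 96)/(-33299) + (-24604 + I*√113)/((16532/46201)) = √9*(-1/33299) + (-24604 + I*√113)/((16532*(1/46201))) = 3*(-1/33299) + (-24604 + I*√113)/(16532/46201) = -3/33299 + (-24604 + I*√113)*(46201/16532) = -3/33299 + (-284182351/4133 + 46201*I*√113/16532) = -9462988118348/137624767 + 46201*I*√113/16532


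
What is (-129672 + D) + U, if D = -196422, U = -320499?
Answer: -646593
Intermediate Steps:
(-129672 + D) + U = (-129672 - 196422) - 320499 = -326094 - 320499 = -646593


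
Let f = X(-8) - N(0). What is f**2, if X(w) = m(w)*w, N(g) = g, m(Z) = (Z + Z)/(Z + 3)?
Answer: 16384/25 ≈ 655.36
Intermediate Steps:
m(Z) = 2*Z/(3 + Z) (m(Z) = (2*Z)/(3 + Z) = 2*Z/(3 + Z))
X(w) = 2*w**2/(3 + w) (X(w) = (2*w/(3 + w))*w = 2*w**2/(3 + w))
f = -128/5 (f = 2*(-8)**2/(3 - 8) - 1*0 = 2*64/(-5) + 0 = 2*64*(-1/5) + 0 = -128/5 + 0 = -128/5 ≈ -25.600)
f**2 = (-128/5)**2 = 16384/25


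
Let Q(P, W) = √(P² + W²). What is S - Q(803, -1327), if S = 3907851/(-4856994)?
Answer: -1302617/1618998 - √2405738 ≈ -1551.8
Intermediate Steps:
S = -1302617/1618998 (S = 3907851*(-1/4856994) = -1302617/1618998 ≈ -0.80458)
S - Q(803, -1327) = -1302617/1618998 - √(803² + (-1327)²) = -1302617/1618998 - √(644809 + 1760929) = -1302617/1618998 - √2405738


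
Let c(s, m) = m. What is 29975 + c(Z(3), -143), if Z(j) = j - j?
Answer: 29832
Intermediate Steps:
Z(j) = 0
29975 + c(Z(3), -143) = 29975 - 143 = 29832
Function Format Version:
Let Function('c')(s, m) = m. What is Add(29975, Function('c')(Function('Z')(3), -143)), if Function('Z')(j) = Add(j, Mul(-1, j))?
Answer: 29832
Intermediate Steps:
Function('Z')(j) = 0
Add(29975, Function('c')(Function('Z')(3), -143)) = Add(29975, -143) = 29832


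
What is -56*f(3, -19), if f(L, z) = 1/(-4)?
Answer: 14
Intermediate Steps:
f(L, z) = -¼
-56*f(3, -19) = -56*(-¼) = 14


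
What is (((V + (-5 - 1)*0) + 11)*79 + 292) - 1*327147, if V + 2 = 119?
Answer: -316743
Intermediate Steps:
V = 117 (V = -2 + 119 = 117)
(((V + (-5 - 1)*0) + 11)*79 + 292) - 1*327147 = (((117 + (-5 - 1)*0) + 11)*79 + 292) - 1*327147 = (((117 - 6*0) + 11)*79 + 292) - 327147 = (((117 + 0) + 11)*79 + 292) - 327147 = ((117 + 11)*79 + 292) - 327147 = (128*79 + 292) - 327147 = (10112 + 292) - 327147 = 10404 - 327147 = -316743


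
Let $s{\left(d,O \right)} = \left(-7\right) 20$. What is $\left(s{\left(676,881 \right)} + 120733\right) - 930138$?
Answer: $-809545$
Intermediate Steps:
$s{\left(d,O \right)} = -140$
$\left(s{\left(676,881 \right)} + 120733\right) - 930138 = \left(-140 + 120733\right) - 930138 = 120593 - 930138 = -809545$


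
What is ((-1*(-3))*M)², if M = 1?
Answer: 9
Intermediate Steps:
((-1*(-3))*M)² = (-1*(-3)*1)² = (3*1)² = 3² = 9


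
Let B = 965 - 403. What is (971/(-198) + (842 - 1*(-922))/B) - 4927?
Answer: -274226641/55638 ≈ -4928.8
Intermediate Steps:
B = 562
(971/(-198) + (842 - 1*(-922))/B) - 4927 = (971/(-198) + (842 - 1*(-922))/562) - 4927 = (971*(-1/198) + (842 + 922)*(1/562)) - 4927 = (-971/198 + 1764*(1/562)) - 4927 = (-971/198 + 882/281) - 4927 = -98215/55638 - 4927 = -274226641/55638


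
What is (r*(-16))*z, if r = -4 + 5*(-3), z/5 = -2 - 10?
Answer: -18240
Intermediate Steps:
z = -60 (z = 5*(-2 - 10) = 5*(-12) = -60)
r = -19 (r = -4 - 15 = -19)
(r*(-16))*z = -19*(-16)*(-60) = 304*(-60) = -18240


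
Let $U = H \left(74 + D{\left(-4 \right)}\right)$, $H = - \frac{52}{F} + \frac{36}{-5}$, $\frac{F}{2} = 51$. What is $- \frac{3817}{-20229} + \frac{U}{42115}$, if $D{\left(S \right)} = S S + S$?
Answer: $\frac{379512779}{2194402075} \approx 0.17295$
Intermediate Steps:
$F = 102$ ($F = 2 \cdot 51 = 102$)
$H = - \frac{1966}{255}$ ($H = - \frac{52}{102} + \frac{36}{-5} = \left(-52\right) \frac{1}{102} + 36 \left(- \frac{1}{5}\right) = - \frac{26}{51} - \frac{36}{5} = - \frac{1966}{255} \approx -7.7098$)
$D{\left(S \right)} = S + S^{2}$ ($D{\left(S \right)} = S^{2} + S = S + S^{2}$)
$U = - \frac{169076}{255}$ ($U = - \frac{1966 \left(74 - 4 \left(1 - 4\right)\right)}{255} = - \frac{1966 \left(74 - -12\right)}{255} = - \frac{1966 \left(74 + 12\right)}{255} = \left(- \frac{1966}{255}\right) 86 = - \frac{169076}{255} \approx -663.04$)
$- \frac{3817}{-20229} + \frac{U}{42115} = - \frac{3817}{-20229} - \frac{169076}{255 \cdot 42115} = \left(-3817\right) \left(- \frac{1}{20229}\right) - \frac{169076}{10739325} = \frac{347}{1839} - \frac{169076}{10739325} = \frac{379512779}{2194402075}$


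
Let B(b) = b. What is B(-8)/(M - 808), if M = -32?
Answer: 1/105 ≈ 0.0095238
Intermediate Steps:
B(-8)/(M - 808) = -8/(-32 - 808) = -8/(-840) = -8*(-1/840) = 1/105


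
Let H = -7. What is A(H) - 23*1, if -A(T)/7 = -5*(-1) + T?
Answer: -9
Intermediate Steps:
A(T) = -35 - 7*T (A(T) = -7*(-5*(-1) + T) = -7*(5 + T) = -35 - 7*T)
A(H) - 23*1 = (-35 - 7*(-7)) - 23*1 = (-35 + 49) - 23 = 14 - 23 = -9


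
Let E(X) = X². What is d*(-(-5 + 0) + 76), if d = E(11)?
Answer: 9801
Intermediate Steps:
d = 121 (d = 11² = 121)
d*(-(-5 + 0) + 76) = 121*(-(-5 + 0) + 76) = 121*(-1*(-5) + 76) = 121*(5 + 76) = 121*81 = 9801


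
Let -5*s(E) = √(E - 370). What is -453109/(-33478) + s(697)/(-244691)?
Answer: 453109/33478 + √327/1223455 ≈ 13.535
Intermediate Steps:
s(E) = -√(-370 + E)/5 (s(E) = -√(E - 370)/5 = -√(-370 + E)/5)
-453109/(-33478) + s(697)/(-244691) = -453109/(-33478) - √(-370 + 697)/5/(-244691) = -453109*(-1/33478) - √327/5*(-1/244691) = 453109/33478 + √327/1223455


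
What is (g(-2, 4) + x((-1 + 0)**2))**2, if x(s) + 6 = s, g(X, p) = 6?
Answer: 1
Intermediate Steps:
x(s) = -6 + s
(g(-2, 4) + x((-1 + 0)**2))**2 = (6 + (-6 + (-1 + 0)**2))**2 = (6 + (-6 + (-1)**2))**2 = (6 + (-6 + 1))**2 = (6 - 5)**2 = 1**2 = 1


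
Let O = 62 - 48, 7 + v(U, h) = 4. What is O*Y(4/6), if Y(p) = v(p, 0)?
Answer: -42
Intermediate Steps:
v(U, h) = -3 (v(U, h) = -7 + 4 = -3)
O = 14
Y(p) = -3
O*Y(4/6) = 14*(-3) = -42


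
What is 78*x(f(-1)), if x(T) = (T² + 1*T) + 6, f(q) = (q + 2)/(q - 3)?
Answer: 3627/8 ≈ 453.38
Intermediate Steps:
f(q) = (2 + q)/(-3 + q)
x(T) = 6 + T + T² (x(T) = (T² + T) + 6 = (T + T²) + 6 = 6 + T + T²)
78*x(f(-1)) = 78*(6 + (2 - 1)/(-3 - 1) + ((2 - 1)/(-3 - 1))²) = 78*(6 + 1/(-4) + (1/(-4))²) = 78*(6 - ¼*1 + (-¼*1)²) = 78*(6 - ¼ + (-¼)²) = 78*(6 - ¼ + 1/16) = 78*(93/16) = 3627/8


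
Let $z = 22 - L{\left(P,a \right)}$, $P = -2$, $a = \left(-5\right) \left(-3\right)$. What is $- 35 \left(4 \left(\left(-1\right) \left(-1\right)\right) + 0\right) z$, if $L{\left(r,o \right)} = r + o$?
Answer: $-1260$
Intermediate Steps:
$a = 15$
$L{\left(r,o \right)} = o + r$
$z = 9$ ($z = 22 - \left(15 - 2\right) = 22 - 13 = 9$)
$- 35 \left(4 \left(\left(-1\right) \left(-1\right)\right) + 0\right) z = - 35 \left(4 \left(\left(-1\right) \left(-1\right)\right) + 0\right) 9 = - 35 \left(4 \cdot 1 + 0\right) 9 = - 35 \left(4 + 0\right) 9 = \left(-35\right) 4 \cdot 9 = \left(-140\right) 9 = -1260$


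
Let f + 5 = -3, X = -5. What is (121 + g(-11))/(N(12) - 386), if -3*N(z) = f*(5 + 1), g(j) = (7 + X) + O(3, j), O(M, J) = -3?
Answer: -12/37 ≈ -0.32432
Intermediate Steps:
f = -8 (f = -5 - 3 = -8)
g(j) = -1 (g(j) = (7 - 5) - 3 = 2 - 3 = -1)
N(z) = 16 (N(z) = -(-8)*(5 + 1)/3 = -(-8)*6/3 = -1/3*(-48) = 16)
(121 + g(-11))/(N(12) - 386) = (121 - 1)/(16 - 386) = 120/(-370) = 120*(-1/370) = -12/37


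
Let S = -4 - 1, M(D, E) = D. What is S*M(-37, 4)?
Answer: 185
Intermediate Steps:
S = -5
S*M(-37, 4) = -5*(-37) = 185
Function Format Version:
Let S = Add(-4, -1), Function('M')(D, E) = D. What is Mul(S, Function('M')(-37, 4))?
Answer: 185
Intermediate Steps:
S = -5
Mul(S, Function('M')(-37, 4)) = Mul(-5, -37) = 185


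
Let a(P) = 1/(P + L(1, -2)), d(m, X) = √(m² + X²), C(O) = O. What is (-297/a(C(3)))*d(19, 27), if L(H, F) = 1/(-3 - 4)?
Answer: -5940*√1090/7 ≈ -28016.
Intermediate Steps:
L(H, F) = -⅐ (L(H, F) = 1/(-7) = -⅐)
d(m, X) = √(X² + m²)
a(P) = 1/(-⅐ + P) (a(P) = 1/(P - ⅐) = 1/(-⅐ + P))
(-297/a(C(3)))*d(19, 27) = (-297/(7/(-1 + 7*3)))*√(27² + 19²) = (-297/(7/(-1 + 21)))*√(729 + 361) = (-297/(7/20))*√1090 = (-297/(7*(1/20)))*√1090 = (-297/7/20)*√1090 = (-297*20/7)*√1090 = -5940*√1090/7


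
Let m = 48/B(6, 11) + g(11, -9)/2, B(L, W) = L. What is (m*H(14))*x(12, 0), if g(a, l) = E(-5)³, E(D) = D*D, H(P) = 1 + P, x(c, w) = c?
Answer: 1407690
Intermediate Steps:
E(D) = D²
g(a, l) = 15625 (g(a, l) = ((-5)²)³ = 25³ = 15625)
m = 15641/2 (m = 48/6 + 15625/2 = 48*(⅙) + 15625*(½) = 8 + 15625/2 = 15641/2 ≈ 7820.5)
(m*H(14))*x(12, 0) = (15641*(1 + 14)/2)*12 = ((15641/2)*15)*12 = (234615/2)*12 = 1407690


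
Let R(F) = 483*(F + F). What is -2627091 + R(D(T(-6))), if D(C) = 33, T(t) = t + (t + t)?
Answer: -2595213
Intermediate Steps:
T(t) = 3*t (T(t) = t + 2*t = 3*t)
R(F) = 966*F (R(F) = 483*(2*F) = 966*F)
-2627091 + R(D(T(-6))) = -2627091 + 966*33 = -2627091 + 31878 = -2595213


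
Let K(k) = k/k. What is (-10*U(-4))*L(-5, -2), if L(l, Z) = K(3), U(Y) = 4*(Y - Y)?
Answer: 0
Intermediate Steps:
U(Y) = 0 (U(Y) = 4*0 = 0)
K(k) = 1
L(l, Z) = 1
(-10*U(-4))*L(-5, -2) = -10*0*1 = 0*1 = 0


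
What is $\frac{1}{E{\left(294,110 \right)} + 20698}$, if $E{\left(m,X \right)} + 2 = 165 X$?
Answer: $\frac{1}{38846} \approx 2.5743 \cdot 10^{-5}$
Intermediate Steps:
$E{\left(m,X \right)} = -2 + 165 X$
$\frac{1}{E{\left(294,110 \right)} + 20698} = \frac{1}{\left(-2 + 165 \cdot 110\right) + 20698} = \frac{1}{\left(-2 + 18150\right) + 20698} = \frac{1}{18148 + 20698} = \frac{1}{38846}$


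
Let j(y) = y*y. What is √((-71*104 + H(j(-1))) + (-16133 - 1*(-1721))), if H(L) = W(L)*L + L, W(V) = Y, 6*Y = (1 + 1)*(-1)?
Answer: I*√196158/3 ≈ 147.63*I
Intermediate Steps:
j(y) = y²
Y = -⅓ (Y = ((1 + 1)*(-1))/6 = (2*(-1))/6 = (⅙)*(-2) = -⅓ ≈ -0.33333)
W(V) = -⅓
H(L) = 2*L/3 (H(L) = -L/3 + L = 2*L/3)
√((-71*104 + H(j(-1))) + (-16133 - 1*(-1721))) = √((-71*104 + (⅔)*(-1)²) + (-16133 - 1*(-1721))) = √((-7384 + (⅔)*1) + (-16133 + 1721)) = √((-7384 + ⅔) - 14412) = √(-22150/3 - 14412) = √(-65386/3) = I*√196158/3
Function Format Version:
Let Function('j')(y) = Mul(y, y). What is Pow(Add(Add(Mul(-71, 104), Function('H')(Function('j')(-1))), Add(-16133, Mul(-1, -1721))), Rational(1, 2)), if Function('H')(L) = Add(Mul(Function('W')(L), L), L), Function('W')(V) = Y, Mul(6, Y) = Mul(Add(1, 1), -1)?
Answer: Mul(Rational(1, 3), I, Pow(196158, Rational(1, 2))) ≈ Mul(147.63, I)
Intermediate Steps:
Function('j')(y) = Pow(y, 2)
Y = Rational(-1, 3) (Y = Mul(Rational(1, 6), Mul(Add(1, 1), -1)) = Mul(Rational(1, 6), Mul(2, -1)) = Mul(Rational(1, 6), -2) = Rational(-1, 3) ≈ -0.33333)
Function('W')(V) = Rational(-1, 3)
Function('H')(L) = Mul(Rational(2, 3), L) (Function('H')(L) = Add(Mul(Rational(-1, 3), L), L) = Mul(Rational(2, 3), L))
Pow(Add(Add(Mul(-71, 104), Function('H')(Function('j')(-1))), Add(-16133, Mul(-1, -1721))), Rational(1, 2)) = Pow(Add(Add(Mul(-71, 104), Mul(Rational(2, 3), Pow(-1, 2))), Add(-16133, Mul(-1, -1721))), Rational(1, 2)) = Pow(Add(Add(-7384, Mul(Rational(2, 3), 1)), Add(-16133, 1721)), Rational(1, 2)) = Pow(Add(Add(-7384, Rational(2, 3)), -14412), Rational(1, 2)) = Pow(Add(Rational(-22150, 3), -14412), Rational(1, 2)) = Pow(Rational(-65386, 3), Rational(1, 2)) = Mul(Rational(1, 3), I, Pow(196158, Rational(1, 2)))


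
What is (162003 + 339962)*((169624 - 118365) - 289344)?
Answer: -119510337025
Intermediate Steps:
(162003 + 339962)*((169624 - 118365) - 289344) = 501965*(51259 - 289344) = 501965*(-238085) = -119510337025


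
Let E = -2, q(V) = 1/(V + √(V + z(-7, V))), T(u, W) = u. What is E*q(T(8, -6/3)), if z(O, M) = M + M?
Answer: -⅖ + √6/10 ≈ -0.15505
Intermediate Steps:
z(O, M) = 2*M
q(V) = 1/(V + √3*√V) (q(V) = 1/(V + √(V + 2*V)) = 1/(V + √(3*V)) = 1/(V + √3*√V))
E*q(T(8, -6/3)) = -2/(8 + √3*√8) = -2/(8 + √3*(2*√2)) = -2/(8 + 2*√6)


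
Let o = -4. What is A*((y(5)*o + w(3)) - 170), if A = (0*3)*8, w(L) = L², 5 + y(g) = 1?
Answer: 0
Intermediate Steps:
y(g) = -4 (y(g) = -5 + 1 = -4)
A = 0 (A = 0*8 = 0)
A*((y(5)*o + w(3)) - 170) = 0*((-4*(-4) + 3²) - 170) = 0*((16 + 9) - 170) = 0*(25 - 170) = 0*(-145) = 0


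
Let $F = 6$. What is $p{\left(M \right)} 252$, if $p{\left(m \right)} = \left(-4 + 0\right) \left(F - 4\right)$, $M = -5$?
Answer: $-2016$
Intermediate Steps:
$p{\left(m \right)} = -8$ ($p{\left(m \right)} = \left(-4 + 0\right) \left(6 - 4\right) = \left(-4\right) 2 = -8$)
$p{\left(M \right)} 252 = \left(-8\right) 252 = -2016$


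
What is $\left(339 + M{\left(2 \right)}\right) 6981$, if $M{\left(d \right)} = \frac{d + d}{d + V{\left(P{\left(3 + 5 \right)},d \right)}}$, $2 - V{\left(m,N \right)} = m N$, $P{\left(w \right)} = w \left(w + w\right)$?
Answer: $\frac{49695412}{21} \approx 2.3664 \cdot 10^{6}$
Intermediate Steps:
$P{\left(w \right)} = 2 w^{2}$ ($P{\left(w \right)} = w 2 w = 2 w^{2}$)
$V{\left(m,N \right)} = 2 - N m$ ($V{\left(m,N \right)} = 2 - m N = 2 - N m$)
$M{\left(d \right)} = \frac{2 d}{2 - 127 d}$ ($M{\left(d \right)} = \frac{d + d}{d - \left(-2 + d 2 \left(3 + 5\right)^{2}\right)} = \frac{2 d}{d - \left(-2 + d 2 \cdot 8^{2}\right)} = \frac{2 d}{d - \left(-2 + d 2 \cdot 64\right)} = \frac{2 d}{d - \left(-2 + d 128\right)} = \frac{2 d}{d - \left(-2 + 128 d\right)} = \frac{2 d}{2 - 127 d}$)
$\left(339 + M{\left(2 \right)}\right) 6981 = \left(339 + 2 \cdot 2 \frac{1}{2 - 254}\right) 6981 = \left(339 + 2 \cdot 2 \frac{1}{-252}\right) 6981 = \left(339 + 2 \cdot 2 \left(- \frac{1}{252}\right)\right) 6981 = \left(339 - \frac{1}{63}\right) 6981 = \frac{21356}{63} \cdot 6981 = \frac{49695412}{21}$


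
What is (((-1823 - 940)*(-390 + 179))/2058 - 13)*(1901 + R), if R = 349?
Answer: 208589625/343 ≈ 6.0813e+5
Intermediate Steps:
(((-1823 - 940)*(-390 + 179))/2058 - 13)*(1901 + R) = (((-1823 - 940)*(-390 + 179))/2058 - 13)*(1901 + 349) = (-2763*(-211)*(1/2058) - 13)*2250 = (582993*(1/2058) - 13)*2250 = (194331/686 - 13)*2250 = (185413/686)*2250 = 208589625/343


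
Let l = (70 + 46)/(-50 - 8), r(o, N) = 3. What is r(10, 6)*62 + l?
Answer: 184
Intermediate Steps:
l = -2 (l = 116/(-58) = 116*(-1/58) = -2)
r(10, 6)*62 + l = 3*62 - 2 = 186 - 2 = 184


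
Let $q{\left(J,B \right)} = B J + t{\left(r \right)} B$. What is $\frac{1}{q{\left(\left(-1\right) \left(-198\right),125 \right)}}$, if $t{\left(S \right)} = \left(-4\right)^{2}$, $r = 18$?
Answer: $\frac{1}{26750} \approx 3.7383 \cdot 10^{-5}$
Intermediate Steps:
$t{\left(S \right)} = 16$
$q{\left(J,B \right)} = 16 B + B J$ ($q{\left(J,B \right)} = B J + 16 B = 16 B + B J$)
$\frac{1}{q{\left(\left(-1\right) \left(-198\right),125 \right)}} = \frac{1}{125 \left(16 - -198\right)} = \frac{1}{125 \left(16 + 198\right)} = \frac{1}{125 \cdot 214} = \frac{1}{26750}$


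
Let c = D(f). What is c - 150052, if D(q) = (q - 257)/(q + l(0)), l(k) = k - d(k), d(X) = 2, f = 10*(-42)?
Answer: -63321267/422 ≈ -1.5005e+5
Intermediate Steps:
f = -420
l(k) = -2 + k (l(k) = k - 1*2 = k - 2 = -2 + k)
D(q) = (-257 + q)/(-2 + q) (D(q) = (q - 257)/(q + (-2 + 0)) = (-257 + q)/(q - 2) = (-257 + q)/(-2 + q))
c = 677/422 (c = (-257 - 420)/(-2 - 420) = -677/(-422) = -1/422*(-677) = 677/422 ≈ 1.6043)
c - 150052 = 677/422 - 150052 = -63321267/422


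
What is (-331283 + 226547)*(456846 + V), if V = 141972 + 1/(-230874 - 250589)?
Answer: -30196301127331488/481463 ≈ -6.2718e+10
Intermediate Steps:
V = 68354265035/481463 (V = 141972 + 1/(-481463) = 141972 - 1/481463 = 68354265035/481463 ≈ 1.4197e+5)
(-331283 + 226547)*(456846 + V) = (-331283 + 226547)*(456846 + 68354265035/481463) = -104736*288308710733/481463 = -30196301127331488/481463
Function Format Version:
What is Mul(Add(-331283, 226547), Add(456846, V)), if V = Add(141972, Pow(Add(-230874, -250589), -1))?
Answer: Rational(-30196301127331488, 481463) ≈ -6.2718e+10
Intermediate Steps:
V = Rational(68354265035, 481463) (V = Add(141972, Pow(-481463, -1)) = Add(141972, Rational(-1, 481463)) = Rational(68354265035, 481463) ≈ 1.4197e+5)
Mul(Add(-331283, 226547), Add(456846, V)) = Mul(Add(-331283, 226547), Add(456846, Rational(68354265035, 481463))) = Mul(-104736, Rational(288308710733, 481463)) = Rational(-30196301127331488, 481463)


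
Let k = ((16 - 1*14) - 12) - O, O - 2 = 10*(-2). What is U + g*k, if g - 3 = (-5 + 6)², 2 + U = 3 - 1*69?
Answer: -36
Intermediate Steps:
O = -18 (O = 2 + 10*(-2) = 2 - 20 = -18)
U = -68 (U = -2 + (3 - 1*69) = -2 + (3 - 69) = -2 - 66 = -68)
k = 8 (k = ((16 - 1*14) - 12) - 1*(-18) = ((16 - 14) - 12) + 18 = (2 - 12) + 18 = -10 + 18 = 8)
g = 4 (g = 3 + (-5 + 6)² = 3 + 1² = 3 + 1 = 4)
U + g*k = -68 + 4*8 = -68 + 32 = -36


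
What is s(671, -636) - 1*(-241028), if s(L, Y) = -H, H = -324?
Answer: 241352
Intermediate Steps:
s(L, Y) = 324 (s(L, Y) = -1*(-324) = 324)
s(671, -636) - 1*(-241028) = 324 - 1*(-241028) = 324 + 241028 = 241352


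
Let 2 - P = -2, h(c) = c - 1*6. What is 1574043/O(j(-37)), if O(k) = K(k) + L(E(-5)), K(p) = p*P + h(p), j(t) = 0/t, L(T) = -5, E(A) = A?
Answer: -1574043/11 ≈ -1.4309e+5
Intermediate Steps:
h(c) = -6 + c (h(c) = c - 6 = -6 + c)
j(t) = 0
P = 4 (P = 2 - 1*(-2) = 2 + 2 = 4)
K(p) = -6 + 5*p (K(p) = p*4 + (-6 + p) = 4*p + (-6 + p) = -6 + 5*p)
O(k) = -11 + 5*k (O(k) = (-6 + 5*k) - 5 = -11 + 5*k)
1574043/O(j(-37)) = 1574043/(-11 + 5*0) = 1574043/(-11 + 0) = 1574043/(-11) = 1574043*(-1/11) = -1574043/11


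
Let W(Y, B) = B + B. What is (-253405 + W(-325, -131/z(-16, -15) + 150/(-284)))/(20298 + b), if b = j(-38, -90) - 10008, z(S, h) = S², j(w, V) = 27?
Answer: -2302963541/93760896 ≈ -24.562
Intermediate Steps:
W(Y, B) = 2*B
b = -9981 (b = 27 - 10008 = -9981)
(-253405 + W(-325, -131/z(-16, -15) + 150/(-284)))/(20298 + b) = (-253405 + 2*(-131/((-16)²) + 150/(-284)))/(20298 - 9981) = (-253405 + 2*(-131/256 + 150*(-1/284)))/10317 = (-253405 + 2*(-131*1/256 - 75/142))*(1/10317) = (-253405 + 2*(-131/256 - 75/142))*(1/10317) = (-253405 + 2*(-18901/18176))*(1/10317) = (-253405 - 18901/9088)*(1/10317) = -2302963541/9088*1/10317 = -2302963541/93760896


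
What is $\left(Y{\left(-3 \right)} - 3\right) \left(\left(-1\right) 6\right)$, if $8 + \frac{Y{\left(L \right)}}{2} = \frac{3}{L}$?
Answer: $126$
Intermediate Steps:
$Y{\left(L \right)} = -16 + \frac{6}{L}$ ($Y{\left(L \right)} = -16 + 2 \frac{3}{L} = -16 + \frac{6}{L}$)
$\left(Y{\left(-3 \right)} - 3\right) \left(\left(-1\right) 6\right) = \left(\left(-16 + \frac{6}{-3}\right) - 3\right) \left(\left(-1\right) 6\right) = \left(\left(-16 + 6 \left(- \frac{1}{3}\right)\right) - 3\right) \left(-6\right) = \left(\left(-16 - 2\right) - 3\right) \left(-6\right) = \left(-18 - 3\right) \left(-6\right) = \left(-21\right) \left(-6\right) = 126$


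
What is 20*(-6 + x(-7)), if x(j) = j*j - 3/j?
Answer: 6080/7 ≈ 868.57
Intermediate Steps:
x(j) = j² - 3/j
20*(-6 + x(-7)) = 20*(-6 + (-3 + (-7)³)/(-7)) = 20*(-6 - (-3 - 343)/7) = 20*(-6 - ⅐*(-346)) = 20*(-6 + 346/7) = 20*(304/7) = 6080/7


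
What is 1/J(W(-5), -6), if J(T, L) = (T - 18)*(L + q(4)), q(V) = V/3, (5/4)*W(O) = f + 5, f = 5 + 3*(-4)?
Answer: 15/1372 ≈ 0.010933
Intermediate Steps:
f = -7 (f = 5 - 12 = -7)
W(O) = -8/5 (W(O) = 4*(-7 + 5)/5 = (⅘)*(-2) = -8/5)
q(V) = V/3 (q(V) = V*(⅓) = V/3)
J(T, L) = (-18 + T)*(4/3 + L) (J(T, L) = (T - 18)*(L + (⅓)*4) = (-18 + T)*(L + 4/3) = (-18 + T)*(4/3 + L))
1/J(W(-5), -6) = 1/(-24 - 18*(-6) + (4/3)*(-8/5) - 6*(-8/5)) = 1/(-24 + 108 - 32/15 + 48/5) = 1/(1372/15) = 15/1372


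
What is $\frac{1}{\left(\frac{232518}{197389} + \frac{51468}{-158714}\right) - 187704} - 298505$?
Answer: $- \frac{877670195873883686833}{2940219412935192} \approx -2.9851 \cdot 10^{5}$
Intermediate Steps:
$\frac{1}{\left(\frac{232518}{197389} + \frac{51468}{-158714}\right) - 187704} - 298505 = \frac{1}{\left(232518 \cdot \frac{1}{197389} + 51468 \left(- \frac{1}{158714}\right)\right) - 187704} - 298505 = \frac{1}{\left(\frac{232518}{197389} - \frac{25734}{79357}\right) - 187704} - 298505 = \frac{1}{\frac{13372322400}{15664198873} - 187704} - 298505 = \frac{1}{- \frac{2940219412935192}{15664198873}} - 298505 = - \frac{15664198873}{2940219412935192} - 298505 = - \frac{877670195873883686833}{2940219412935192}$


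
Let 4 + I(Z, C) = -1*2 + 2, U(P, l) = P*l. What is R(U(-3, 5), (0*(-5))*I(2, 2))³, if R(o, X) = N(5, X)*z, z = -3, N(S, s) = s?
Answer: 0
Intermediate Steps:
I(Z, C) = -4 (I(Z, C) = -4 + (-1*2 + 2) = -4 + (-2 + 2) = -4 + 0 = -4)
R(o, X) = -3*X (R(o, X) = X*(-3) = -3*X)
R(U(-3, 5), (0*(-5))*I(2, 2))³ = (-3*0*(-5)*(-4))³ = (-0*(-4))³ = (-3*0)³ = 0³ = 0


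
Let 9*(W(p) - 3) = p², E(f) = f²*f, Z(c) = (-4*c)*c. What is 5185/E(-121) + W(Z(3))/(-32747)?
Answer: -39110242/5273937097 ≈ -0.0074158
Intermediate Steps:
Z(c) = -4*c²
E(f) = f³
W(p) = 3 + p²/9
5185/E(-121) + W(Z(3))/(-32747) = 5185/((-121)³) + (3 + (-4*3²)²/9)/(-32747) = 5185/(-1771561) + (3 + (-4*9)²/9)*(-1/32747) = 5185*(-1/1771561) + (3 + (⅑)*(-36)²)*(-1/32747) = -5185/1771561 + (3 + (⅑)*1296)*(-1/32747) = -5185/1771561 + (3 + 144)*(-1/32747) = -5185/1771561 + 147*(-1/32747) = -5185/1771561 - 147/32747 = -39110242/5273937097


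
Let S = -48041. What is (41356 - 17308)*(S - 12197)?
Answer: -1448603424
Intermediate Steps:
(41356 - 17308)*(S - 12197) = (41356 - 17308)*(-48041 - 12197) = 24048*(-60238) = -1448603424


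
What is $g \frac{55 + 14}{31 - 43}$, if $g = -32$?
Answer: $184$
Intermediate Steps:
$g \frac{55 + 14}{31 - 43} = - 32 \frac{55 + 14}{31 - 43} = - 32 \frac{69}{-12} = - 32 \cdot 69 \left(- \frac{1}{12}\right) = \left(-32\right) \left(- \frac{23}{4}\right) = 184$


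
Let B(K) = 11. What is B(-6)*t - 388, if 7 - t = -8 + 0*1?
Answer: -223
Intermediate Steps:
t = 15 (t = 7 - (-8 + 0*1) = 7 - (-8 + 0) = 7 - 1*(-8) = 7 + 8 = 15)
B(-6)*t - 388 = 11*15 - 388 = 165 - 388 = -223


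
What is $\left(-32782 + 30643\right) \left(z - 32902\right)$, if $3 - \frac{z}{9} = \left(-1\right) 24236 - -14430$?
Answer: $-118455681$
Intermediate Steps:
$z = 88281$ ($z = 27 - 9 \left(\left(-1\right) 24236 - -14430\right) = 27 - 9 \left(-24236 + 14430\right) = 27 - -88254 = 27 + 88254 = 88281$)
$\left(-32782 + 30643\right) \left(z - 32902\right) = \left(-32782 + 30643\right) \left(88281 - 32902\right) = \left(-2139\right) 55379 = -118455681$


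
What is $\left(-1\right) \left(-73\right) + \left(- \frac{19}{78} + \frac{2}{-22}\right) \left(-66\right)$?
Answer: $\frac{1236}{13} \approx 95.077$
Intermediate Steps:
$\left(-1\right) \left(-73\right) + \left(- \frac{19}{78} + \frac{2}{-22}\right) \left(-66\right) = 73 + \left(\left(-19\right) \frac{1}{78} + 2 \left(- \frac{1}{22}\right)\right) \left(-66\right) = 73 + \left(- \frac{19}{78} - \frac{1}{11}\right) \left(-66\right) = 73 - - \frac{287}{13} = 73 + \frac{287}{13} = \frac{1236}{13}$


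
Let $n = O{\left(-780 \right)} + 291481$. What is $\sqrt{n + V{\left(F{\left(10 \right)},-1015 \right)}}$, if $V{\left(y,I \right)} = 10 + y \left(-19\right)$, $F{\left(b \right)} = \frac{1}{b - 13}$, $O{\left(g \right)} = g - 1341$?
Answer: $\frac{\sqrt{2604387}}{3} \approx 537.94$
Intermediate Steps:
$O{\left(g \right)} = -1341 + g$
$F{\left(b \right)} = \frac{1}{-13 + b}$
$V{\left(y,I \right)} = 10 - 19 y$
$n = 289360$ ($n = \left(-1341 - 780\right) + 291481 = -2121 + 291481 = 289360$)
$\sqrt{n + V{\left(F{\left(10 \right)},-1015 \right)}} = \sqrt{289360 + \left(10 - \frac{19}{-13 + 10}\right)} = \sqrt{289360 + \left(10 - \frac{19}{-3}\right)} = \sqrt{289360 + \left(10 - - \frac{19}{3}\right)} = \sqrt{289360 + \left(10 + \frac{19}{3}\right)} = \sqrt{289360 + \frac{49}{3}} = \sqrt{\frac{868129}{3}} = \frac{\sqrt{2604387}}{3}$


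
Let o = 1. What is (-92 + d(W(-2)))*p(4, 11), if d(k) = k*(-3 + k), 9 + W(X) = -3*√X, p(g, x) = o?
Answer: -2 + 63*I*√2 ≈ -2.0 + 89.095*I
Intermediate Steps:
p(g, x) = 1
W(X) = -9 - 3*√X
(-92 + d(W(-2)))*p(4, 11) = (-92 + (-9 - 3*I*√2)*(-3 + (-9 - 3*I*√2)))*1 = (-92 + (-9 - 3*I*√2)*(-12 - 3*I*√2))*1 = (-92 + (-12 - 3*I*√2)*(-9 - 3*I*√2))*1 = -92 + (-12 - 3*I*√2)*(-9 - 3*I*√2)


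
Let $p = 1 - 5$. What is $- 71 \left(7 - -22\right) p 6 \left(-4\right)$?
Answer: $-197664$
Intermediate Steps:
$p = -4$ ($p = 1 - 5 = -4$)
$- 71 \left(7 - -22\right) p 6 \left(-4\right) = - 71 \left(7 - -22\right) \left(-4\right) 6 \left(-4\right) = - 71 \left(7 + 22\right) \left(\left(-24\right) \left(-4\right)\right) = \left(-71\right) 29 \cdot 96 = \left(-2059\right) 96 = -197664$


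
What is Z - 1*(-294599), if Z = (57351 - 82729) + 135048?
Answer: 404269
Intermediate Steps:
Z = 109670 (Z = -25378 + 135048 = 109670)
Z - 1*(-294599) = 109670 - 1*(-294599) = 109670 + 294599 = 404269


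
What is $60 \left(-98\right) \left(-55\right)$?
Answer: $323400$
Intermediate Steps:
$60 \left(-98\right) \left(-55\right) = \left(-5880\right) \left(-55\right) = 323400$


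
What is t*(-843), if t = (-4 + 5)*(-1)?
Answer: 843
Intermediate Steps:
t = -1 (t = 1*(-1) = -1)
t*(-843) = -1*(-843) = 843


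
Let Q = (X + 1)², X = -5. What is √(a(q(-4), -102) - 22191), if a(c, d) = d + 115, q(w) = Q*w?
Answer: I*√22178 ≈ 148.92*I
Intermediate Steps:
Q = 16 (Q = (-5 + 1)² = (-4)² = 16)
q(w) = 16*w
a(c, d) = 115 + d
√(a(q(-4), -102) - 22191) = √((115 - 102) - 22191) = √(13 - 22191) = √(-22178) = I*√22178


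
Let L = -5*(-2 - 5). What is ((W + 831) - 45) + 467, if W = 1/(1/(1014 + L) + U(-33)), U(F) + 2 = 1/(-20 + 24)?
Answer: 9191571/7339 ≈ 1252.4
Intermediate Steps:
U(F) = -7/4 (U(F) = -2 + 1/(-20 + 24) = -2 + 1/4 = -2 + ¼ = -7/4)
L = 35 (L = -5*(-7) = 35)
W = -4196/7339 (W = 1/(1/(1014 + 35) - 7/4) = 1/(1/1049 - 7/4) = 1/(-7339/4196) = -4196/7339 ≈ -0.57174)
((W + 831) - 45) + 467 = ((-4196/7339 + 831) - 45) + 467 = (6094513/7339 - 45) + 467 = 5764258/7339 + 467 = 9191571/7339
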